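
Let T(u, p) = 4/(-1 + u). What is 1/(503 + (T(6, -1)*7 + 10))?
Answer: 5/2593 ≈ 0.0019283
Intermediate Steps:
1/(503 + (T(6, -1)*7 + 10)) = 1/(503 + ((4/(-1 + 6))*7 + 10)) = 1/(503 + ((4/5)*7 + 10)) = 1/(503 + (28/5 + 10)) = 1/(503 + 78/5) = 1/(2593/5) = 5/2593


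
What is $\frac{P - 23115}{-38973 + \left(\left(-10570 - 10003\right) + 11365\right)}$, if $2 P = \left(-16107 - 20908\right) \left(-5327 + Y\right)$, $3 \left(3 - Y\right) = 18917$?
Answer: $- \frac{184468235}{41298} \approx -4466.8$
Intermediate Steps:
$Y = - \frac{18908}{3}$ ($Y = 3 - \frac{18917}{3} = - \frac{18908}{3} \approx -6302.7$)
$P = \frac{1291416335}{6}$ ($P = \frac{\left(-16107 - 20908\right) \left(-5327 - \frac{18908}{3}\right)}{2} = \frac{\left(-37015\right) \left(- \frac{34889}{3}\right)}{2} = \frac{1}{2} \cdot \frac{1291416335}{3} = \frac{1291416335}{6} \approx 2.1524 \cdot 10^{8}$)
$\frac{P - 23115}{-38973 + \left(\left(-10570 - 10003\right) + 11365\right)} = \frac{\frac{1291416335}{6} - 23115}{-38973 + \left(\left(-10570 - 10003\right) + 11365\right)} = \frac{1291277645}{6 \left(-38973 + \left(-20573 + 11365\right)\right)} = \frac{1291277645}{6 \left(-38973 - 9208\right)} = \frac{1291277645}{6 \left(-48181\right)} = \frac{1291277645}{6} \left(- \frac{1}{48181}\right) = - \frac{184468235}{41298}$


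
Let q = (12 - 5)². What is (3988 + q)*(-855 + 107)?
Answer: -3019676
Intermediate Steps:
q = 49 (q = 7² = 49)
(3988 + q)*(-855 + 107) = (3988 + 49)*(-855 + 107) = 4037*(-748) = -3019676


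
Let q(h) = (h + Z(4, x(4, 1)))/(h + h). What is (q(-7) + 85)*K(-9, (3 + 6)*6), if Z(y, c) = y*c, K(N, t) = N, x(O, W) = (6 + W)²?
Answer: -1287/2 ≈ -643.50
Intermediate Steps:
Z(y, c) = c*y
q(h) = (196 + h)/(2*h) (q(h) = (h + (6 + 1)²*4)/(h + h) = (h + 7²*4)/((2*h)) = (h + 49*4)*(1/(2*h)) = (h + 196)*(1/(2*h)) = (196 + h)*(1/(2*h)) = (196 + h)/(2*h))
(q(-7) + 85)*K(-9, (3 + 6)*6) = ((½)*(196 - 7)/(-7) + 85)*(-9) = ((½)*(-⅐)*189 + 85)*(-9) = (-27/2 + 85)*(-9) = (143/2)*(-9) = -1287/2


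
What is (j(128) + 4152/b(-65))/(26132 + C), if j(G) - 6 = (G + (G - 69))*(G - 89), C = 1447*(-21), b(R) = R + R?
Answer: -472359/276575 ≈ -1.7079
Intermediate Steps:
b(R) = 2*R
C = -30387
j(G) = 6 + (-89 + G)*(-69 + 2*G) (j(G) = 6 + (G + (G - 69))*(G - 89) = 6 + (G + (-69 + G))*(-89 + G) = 6 + (-69 + 2*G)*(-89 + G) = 6 + (-89 + G)*(-69 + 2*G))
(j(128) + 4152/b(-65))/(26132 + C) = ((6147 - 247*128 + 2*128²) + 4152/((2*(-65))))/(26132 - 30387) = ((6147 - 31616 + 2*16384) + 4152/(-130))/(-4255) = ((6147 - 31616 + 32768) + 4152*(-1/130))*(-1/4255) = (7299 - 2076/65)*(-1/4255) = (472359/65)*(-1/4255) = -472359/276575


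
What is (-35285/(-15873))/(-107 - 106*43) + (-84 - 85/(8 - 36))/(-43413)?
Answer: 8331640585/6000635332692 ≈ 0.0013885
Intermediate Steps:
(-35285/(-15873))/(-107 - 106*43) + (-84 - 85/(8 - 36))/(-43413) = (-35285*(-1/15873))/(-107 - 4558) + (-84 - 85/(-28))*(-1/43413) = (35285/15873)/(-4665) + (-84 - 1/28*(-85))*(-1/43413) = (35285/15873)*(-1/4665) + (-84 + 85/28)*(-1/43413) = -7057/14809509 - 2267/28*(-1/43413) = -7057/14809509 + 2267/1215564 = 8331640585/6000635332692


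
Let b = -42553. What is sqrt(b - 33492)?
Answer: I*sqrt(76045) ≈ 275.76*I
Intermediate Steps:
sqrt(b - 33492) = sqrt(-42553 - 33492) = sqrt(-76045) = I*sqrt(76045)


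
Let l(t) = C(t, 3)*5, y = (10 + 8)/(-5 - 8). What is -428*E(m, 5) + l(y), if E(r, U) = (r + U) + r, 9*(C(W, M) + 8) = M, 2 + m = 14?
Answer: -37351/3 ≈ -12450.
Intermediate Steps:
m = 12 (m = -2 + 14 = 12)
C(W, M) = -8 + M/9
y = -18/13 (y = 18/(-13) = 18*(-1/13) = -18/13 ≈ -1.3846)
l(t) = -115/3 (l(t) = (-8 + (⅑)*3)*5 = (-8 + ⅓)*5 = -23/3*5 = -115/3)
E(r, U) = U + 2*r (E(r, U) = (U + r) + r = U + 2*r)
-428*E(m, 5) + l(y) = -428*(5 + 2*12) - 115/3 = -428*(5 + 24) - 115/3 = -428*29 - 115/3 = -12412 - 115/3 = -37351/3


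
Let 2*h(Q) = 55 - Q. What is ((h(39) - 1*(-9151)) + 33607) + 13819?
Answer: 56585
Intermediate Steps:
h(Q) = 55/2 - Q/2 (h(Q) = (55 - Q)/2 = 55/2 - Q/2)
((h(39) - 1*(-9151)) + 33607) + 13819 = (((55/2 - 1/2*39) - 1*(-9151)) + 33607) + 13819 = (((55/2 - 39/2) + 9151) + 33607) + 13819 = ((8 + 9151) + 33607) + 13819 = (9159 + 33607) + 13819 = 42766 + 13819 = 56585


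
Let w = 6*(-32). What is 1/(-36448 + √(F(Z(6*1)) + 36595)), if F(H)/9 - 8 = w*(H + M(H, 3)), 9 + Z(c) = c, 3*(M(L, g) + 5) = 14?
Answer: -36448/1328414277 - √42427/1328414277 ≈ -2.7592e-5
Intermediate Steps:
M(L, g) = -⅓ (M(L, g) = -5 + (⅓)*14 = -5 + 14/3 = -⅓)
w = -192
Z(c) = -9 + c
F(H) = 648 - 1728*H (F(H) = 72 + 9*(-192*(H - ⅓)) = 72 + 9*(-192*(-⅓ + H)) = 72 + 9*(64 - 192*H) = 72 + (576 - 1728*H) = 648 - 1728*H)
1/(-36448 + √(F(Z(6*1)) + 36595)) = 1/(-36448 + √((648 - 1728*(-9 + 6*1)) + 36595)) = 1/(-36448 + √((648 - 1728*(-9 + 6)) + 36595)) = 1/(-36448 + √((648 - 1728*(-3)) + 36595)) = 1/(-36448 + √((648 + 5184) + 36595)) = 1/(-36448 + √(5832 + 36595)) = 1/(-36448 + √42427)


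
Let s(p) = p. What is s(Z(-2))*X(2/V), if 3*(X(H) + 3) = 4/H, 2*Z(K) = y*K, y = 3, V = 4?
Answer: 1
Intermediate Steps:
Z(K) = 3*K/2 (Z(K) = (3*K)/2 = 3*K/2)
X(H) = -3 + 4/(3*H) (X(H) = -3 + (4/H)/3 = -3 + 4/(3*H))
s(Z(-2))*X(2/V) = ((3/2)*(-2))*(-3 + 4/(3*((2/4)))) = -3*(-3 + 4/(3*((2*(¼))))) = -3*(-3 + 4/(3*(½))) = -3*(-3 + (4/3)*2) = -3*(-3 + 8/3) = -3*(-⅓) = 1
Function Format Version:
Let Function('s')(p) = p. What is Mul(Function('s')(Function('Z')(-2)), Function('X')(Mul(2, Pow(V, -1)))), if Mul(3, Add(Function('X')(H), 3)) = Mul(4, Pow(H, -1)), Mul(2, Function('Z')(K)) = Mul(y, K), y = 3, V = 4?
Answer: 1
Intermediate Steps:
Function('Z')(K) = Mul(Rational(3, 2), K) (Function('Z')(K) = Mul(Rational(1, 2), Mul(3, K)) = Mul(Rational(3, 2), K))
Function('X')(H) = Add(-3, Mul(Rational(4, 3), Pow(H, -1))) (Function('X')(H) = Add(-3, Mul(Rational(1, 3), Mul(4, Pow(H, -1)))) = Add(-3, Mul(Rational(4, 3), Pow(H, -1))))
Mul(Function('s')(Function('Z')(-2)), Function('X')(Mul(2, Pow(V, -1)))) = Mul(Mul(Rational(3, 2), -2), Add(-3, Mul(Rational(4, 3), Pow(Mul(2, Pow(4, -1)), -1)))) = Mul(-3, Add(-3, Mul(Rational(4, 3), Pow(Mul(2, Rational(1, 4)), -1)))) = Mul(-3, Add(-3, Mul(Rational(4, 3), Pow(Rational(1, 2), -1)))) = Mul(-3, Add(-3, Mul(Rational(4, 3), 2))) = Mul(-3, Add(-3, Rational(8, 3))) = Mul(-3, Rational(-1, 3)) = 1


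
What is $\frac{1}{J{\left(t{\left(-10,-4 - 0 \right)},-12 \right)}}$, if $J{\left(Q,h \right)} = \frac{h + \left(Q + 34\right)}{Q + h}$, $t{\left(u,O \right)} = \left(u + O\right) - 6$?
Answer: $-16$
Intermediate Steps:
$t{\left(u,O \right)} = -6 + O + u$ ($t{\left(u,O \right)} = \left(O + u\right) - 6 = -6 + O + u$)
$J{\left(Q,h \right)} = \frac{34 + Q + h}{Q + h}$ ($J{\left(Q,h \right)} = \frac{h + \left(34 + Q\right)}{Q + h} = \frac{34 + Q + h}{Q + h}$)
$\frac{1}{J{\left(t{\left(-10,-4 - 0 \right)},-12 \right)}} = \frac{1}{\frac{1}{\left(-6 - 4 - 10\right) - 12} \left(34 - 20 - 12\right)} = \frac{1}{\frac{1}{-20 - 12} \left(34 - 20 - 12\right)} = \frac{1}{\frac{1}{-32} \cdot 2} = \frac{1}{\left(- \frac{1}{32}\right) 2} = \frac{1}{- \frac{1}{16}} = -16$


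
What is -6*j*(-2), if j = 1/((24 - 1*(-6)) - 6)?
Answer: ½ ≈ 0.50000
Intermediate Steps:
j = 1/24 (j = 1/((24 + 6) - 6) = 1/(30 - 6) = 1/24 ≈ 0.041667)
-6*j*(-2) = -6*1/24*(-2) = -¼*(-2) = ½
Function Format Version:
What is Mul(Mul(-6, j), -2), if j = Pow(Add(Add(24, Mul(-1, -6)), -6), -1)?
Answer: Rational(1, 2) ≈ 0.50000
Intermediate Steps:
j = Rational(1, 24) (j = Pow(Add(Add(24, 6), -6), -1) = Pow(Add(30, -6), -1) = Pow(24, -1) = Rational(1, 24) ≈ 0.041667)
Mul(Mul(-6, j), -2) = Mul(Mul(-6, Rational(1, 24)), -2) = Mul(Rational(-1, 4), -2) = Rational(1, 2)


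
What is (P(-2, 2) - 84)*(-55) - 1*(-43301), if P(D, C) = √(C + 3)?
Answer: 47921 - 55*√5 ≈ 47798.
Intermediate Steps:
P(D, C) = √(3 + C)
(P(-2, 2) - 84)*(-55) - 1*(-43301) = (√(3 + 2) - 84)*(-55) - 1*(-43301) = (√5 - 84)*(-55) + 43301 = (-84 + √5)*(-55) + 43301 = (4620 - 55*√5) + 43301 = 47921 - 55*√5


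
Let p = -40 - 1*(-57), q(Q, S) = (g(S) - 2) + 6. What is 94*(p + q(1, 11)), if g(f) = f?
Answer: 3008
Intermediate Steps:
q(Q, S) = 4 + S (q(Q, S) = (S - 2) + 6 = (-2 + S) + 6 = 4 + S)
p = 17 (p = -40 + 57 = 17)
94*(p + q(1, 11)) = 94*(17 + (4 + 11)) = 94*(17 + 15) = 94*32 = 3008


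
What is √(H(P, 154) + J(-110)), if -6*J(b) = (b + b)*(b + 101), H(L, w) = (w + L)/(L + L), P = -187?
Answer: I*√381378/34 ≈ 18.163*I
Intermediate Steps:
H(L, w) = (L + w)/(2*L) (H(L, w) = (L + w)/((2*L)) = (L + w)*(1/(2*L)) = (L + w)/(2*L))
J(b) = -b*(101 + b)/3 (J(b) = -(b + b)*(b + 101)/6 = -2*b*(101 + b)/6 = -b*(101 + b)/3)
√(H(P, 154) + J(-110)) = √((½)*(-187 + 154)/(-187) - ⅓*(-110)*(101 - 110)) = √((½)*(-1/187)*(-33) - ⅓*(-110)*(-9)) = √(3/34 - 330) = √(-11217/34) = I*√381378/34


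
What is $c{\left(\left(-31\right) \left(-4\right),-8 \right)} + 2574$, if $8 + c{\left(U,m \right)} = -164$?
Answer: $2402$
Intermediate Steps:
$c{\left(U,m \right)} = -172$ ($c{\left(U,m \right)} = -8 - 164 = -172$)
$c{\left(\left(-31\right) \left(-4\right),-8 \right)} + 2574 = -172 + 2574 = 2402$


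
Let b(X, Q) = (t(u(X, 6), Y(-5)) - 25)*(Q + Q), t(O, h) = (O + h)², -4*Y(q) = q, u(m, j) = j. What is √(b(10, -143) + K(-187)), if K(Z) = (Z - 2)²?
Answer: 21*√1010/4 ≈ 166.85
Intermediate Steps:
Y(q) = -q/4
b(X, Q) = 441*Q/8 (b(X, Q) = ((6 - ¼*(-5))² - 25)*(Q + Q) = ((6 + 5/4)² - 25)*(2*Q) = ((29/4)² - 25)*(2*Q) = (841/16 - 25)*(2*Q) = 441*(2*Q)/16 = 441*Q/8)
K(Z) = (-2 + Z)²
√(b(10, -143) + K(-187)) = √((441/8)*(-143) + (-2 - 187)²) = √(-63063/8 + (-189)²) = √(-63063/8 + 35721) = √(222705/8) = 21*√1010/4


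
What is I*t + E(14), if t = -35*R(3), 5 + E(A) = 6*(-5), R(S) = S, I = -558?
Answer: 58555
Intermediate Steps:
E(A) = -35 (E(A) = -5 + 6*(-5) = -5 - 30 = -35)
t = -105 (t = -35*3 = -105)
I*t + E(14) = -558*(-105) - 35 = 58590 - 35 = 58555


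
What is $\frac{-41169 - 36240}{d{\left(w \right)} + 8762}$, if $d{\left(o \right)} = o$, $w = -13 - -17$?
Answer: $- \frac{8601}{974} \approx -8.8306$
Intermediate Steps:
$w = 4$ ($w = -13 + 17 = 4$)
$\frac{-41169 - 36240}{d{\left(w \right)} + 8762} = \frac{-41169 - 36240}{4 + 8762} = - \frac{77409}{8766} = \left(-77409\right) \frac{1}{8766} = - \frac{8601}{974}$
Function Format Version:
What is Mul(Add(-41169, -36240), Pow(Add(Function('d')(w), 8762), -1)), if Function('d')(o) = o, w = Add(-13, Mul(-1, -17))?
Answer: Rational(-8601, 974) ≈ -8.8306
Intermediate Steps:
w = 4 (w = Add(-13, 17) = 4)
Mul(Add(-41169, -36240), Pow(Add(Function('d')(w), 8762), -1)) = Mul(Add(-41169, -36240), Pow(Add(4, 8762), -1)) = Mul(-77409, Pow(8766, -1)) = Mul(-77409, Rational(1, 8766)) = Rational(-8601, 974)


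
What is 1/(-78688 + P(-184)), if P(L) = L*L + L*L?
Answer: -1/10976 ≈ -9.1108e-5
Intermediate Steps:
P(L) = 2*L² (P(L) = L² + L² = 2*L²)
1/(-78688 + P(-184)) = 1/(-78688 + 2*(-184)²) = 1/(-78688 + 2*33856) = 1/(-78688 + 67712) = 1/(-10976) = -1/10976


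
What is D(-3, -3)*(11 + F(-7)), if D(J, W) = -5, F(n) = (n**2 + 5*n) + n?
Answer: -90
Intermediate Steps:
F(n) = n**2 + 6*n
D(-3, -3)*(11 + F(-7)) = -5*(11 - 7*(6 - 7)) = -5*(11 - 7*(-1)) = -5*(11 + 7) = -5*18 = -90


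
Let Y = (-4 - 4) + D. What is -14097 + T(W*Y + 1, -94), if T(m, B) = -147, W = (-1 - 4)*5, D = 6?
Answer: -14244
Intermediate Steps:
W = -25 (W = -5*5 = -25)
Y = -2 (Y = (-4 - 4) + 6 = -8 + 6 = -2)
-14097 + T(W*Y + 1, -94) = -14097 - 147 = -14244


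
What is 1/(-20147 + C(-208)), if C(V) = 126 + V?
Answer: -1/20229 ≈ -4.9434e-5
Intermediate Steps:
1/(-20147 + C(-208)) = 1/(-20147 + (126 - 208)) = 1/(-20147 - 82) = 1/(-20229) = -1/20229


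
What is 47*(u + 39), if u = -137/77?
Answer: 134702/77 ≈ 1749.4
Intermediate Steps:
u = -137/77 (u = -137*1/77 = -137/77 ≈ -1.7792)
47*(u + 39) = 47*(-137/77 + 39) = 47*(2866/77) = 134702/77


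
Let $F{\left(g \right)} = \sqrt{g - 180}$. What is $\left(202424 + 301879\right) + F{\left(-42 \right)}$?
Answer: $504303 + i \sqrt{222} \approx 5.043 \cdot 10^{5} + 14.9 i$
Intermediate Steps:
$F{\left(g \right)} = \sqrt{-180 + g}$ ($F{\left(g \right)} = \sqrt{g - 180} = \sqrt{-180 + g}$)
$\left(202424 + 301879\right) + F{\left(-42 \right)} = \left(202424 + 301879\right) + \sqrt{-180 - 42} = 504303 + \sqrt{-222} = 504303 + i \sqrt{222}$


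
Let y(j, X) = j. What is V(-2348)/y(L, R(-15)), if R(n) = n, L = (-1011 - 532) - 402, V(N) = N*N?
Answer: -5513104/1945 ≈ -2834.5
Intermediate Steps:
V(N) = N²
L = -1945 (L = -1543 - 402 = -1945)
V(-2348)/y(L, R(-15)) = (-2348)²/(-1945) = 5513104*(-1/1945) = -5513104/1945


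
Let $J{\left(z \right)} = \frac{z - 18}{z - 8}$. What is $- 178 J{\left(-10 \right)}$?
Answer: $- \frac{2492}{9} \approx -276.89$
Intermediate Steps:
$J{\left(z \right)} = \frac{-18 + z}{-8 + z}$
$- 178 J{\left(-10 \right)} = - 178 \frac{-18 - 10}{-8 - 10} = - 178 \frac{1}{-18} \left(-28\right) = - 178 \left(\left(- \frac{1}{18}\right) \left(-28\right)\right) = \left(-178\right) \frac{14}{9} = - \frac{2492}{9}$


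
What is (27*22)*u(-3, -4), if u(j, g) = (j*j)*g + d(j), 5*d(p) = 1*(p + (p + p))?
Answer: -112266/5 ≈ -22453.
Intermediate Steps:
d(p) = 3*p/5 (d(p) = (1*(p + (p + p)))/5 = (1*(p + 2*p))/5 = (1*(3*p))/5 = (3*p)/5 = 3*p/5)
u(j, g) = 3*j/5 + g*j² (u(j, g) = (j*j)*g + 3*j/5 = j²*g + 3*j/5 = g*j² + 3*j/5 = 3*j/5 + g*j²)
(27*22)*u(-3, -4) = (27*22)*((⅕)*(-3)*(3 + 5*(-4)*(-3))) = 594*((⅕)*(-3)*(3 + 60)) = 594*((⅕)*(-3)*63) = 594*(-189/5) = -112266/5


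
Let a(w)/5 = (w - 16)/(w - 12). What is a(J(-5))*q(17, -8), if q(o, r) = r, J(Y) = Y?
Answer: -840/17 ≈ -49.412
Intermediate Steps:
a(w) = 5*(-16 + w)/(-12 + w) (a(w) = 5*((w - 16)/(w - 12)) = 5*((-16 + w)/(-12 + w)) = 5*(-16 + w)/(-12 + w))
a(J(-5))*q(17, -8) = (5*(-16 - 5)/(-12 - 5))*(-8) = (5*(-21)/(-17))*(-8) = (5*(-1/17)*(-21))*(-8) = (105/17)*(-8) = -840/17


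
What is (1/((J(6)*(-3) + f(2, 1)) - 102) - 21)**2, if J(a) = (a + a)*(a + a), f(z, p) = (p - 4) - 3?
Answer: 128618281/291600 ≈ 441.08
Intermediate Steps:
f(z, p) = -7 + p (f(z, p) = (-4 + p) - 3 = -7 + p)
J(a) = 4*a**2 (J(a) = (2*a)*(2*a) = 4*a**2)
(1/((J(6)*(-3) + f(2, 1)) - 102) - 21)**2 = (1/(((4*6**2)*(-3) + (-7 + 1)) - 102) - 21)**2 = (1/(((4*36)*(-3) - 6) - 102) - 21)**2 = (1/((144*(-3) - 6) - 102) - 21)**2 = (1/((-432 - 6) - 102) - 21)**2 = (1/(-438 - 102) - 21)**2 = (1/(-540) - 21)**2 = (-1/540 - 21)**2 = (-11341/540)**2 = 128618281/291600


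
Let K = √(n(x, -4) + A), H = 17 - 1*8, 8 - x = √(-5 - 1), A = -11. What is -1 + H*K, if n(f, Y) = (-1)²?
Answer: -1 + 9*I*√10 ≈ -1.0 + 28.461*I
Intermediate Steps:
x = 8 - I*√6 (x = 8 - √(-5 - 1) = 8 - √(-6) = 8 - I*√6 ≈ 8.0 - 2.4495*I)
n(f, Y) = 1
H = 9 (H = 17 - 8 = 9)
K = I*√10 (K = √(1 - 11) = √(-10) = I*√10 ≈ 3.1623*I)
-1 + H*K = -1 + 9*(I*√10) = -1 + 9*I*√10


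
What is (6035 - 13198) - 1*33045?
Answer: -40208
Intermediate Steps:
(6035 - 13198) - 1*33045 = -7163 - 33045 = -40208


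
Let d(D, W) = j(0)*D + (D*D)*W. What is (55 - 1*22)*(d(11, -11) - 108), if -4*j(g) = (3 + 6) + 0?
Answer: -193215/4 ≈ -48304.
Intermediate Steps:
j(g) = -9/4 (j(g) = -((3 + 6) + 0)/4 = -(9 + 0)/4 = -¼*9 = -9/4)
d(D, W) = -9*D/4 + W*D² (d(D, W) = -9*D/4 + (D*D)*W = -9*D/4 + D²*W = -9*D/4 + W*D²)
(55 - 1*22)*(d(11, -11) - 108) = (55 - 1*22)*((¼)*11*(-9 + 4*11*(-11)) - 108) = (55 - 22)*((¼)*11*(-9 - 484) - 108) = 33*((¼)*11*(-493) - 108) = 33*(-5423/4 - 108) = 33*(-5855/4) = -193215/4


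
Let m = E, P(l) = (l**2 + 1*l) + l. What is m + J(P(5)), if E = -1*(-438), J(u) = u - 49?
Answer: 424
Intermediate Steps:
P(l) = l**2 + 2*l (P(l) = (l**2 + l) + l = (l + l**2) + l = l**2 + 2*l)
J(u) = -49 + u
E = 438
m = 438
m + J(P(5)) = 438 + (-49 + 5*(2 + 5)) = 438 + (-49 + 5*7) = 438 + (-49 + 35) = 438 - 14 = 424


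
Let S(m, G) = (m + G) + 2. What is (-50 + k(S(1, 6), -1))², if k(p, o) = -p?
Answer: 3481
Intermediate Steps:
S(m, G) = 2 + G + m (S(m, G) = (G + m) + 2 = 2 + G + m)
(-50 + k(S(1, 6), -1))² = (-50 - (2 + 6 + 1))² = (-50 - 1*9)² = (-50 - 9)² = (-59)² = 3481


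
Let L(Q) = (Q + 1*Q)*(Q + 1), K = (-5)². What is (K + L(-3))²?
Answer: 1369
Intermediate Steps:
K = 25
L(Q) = 2*Q*(1 + Q) (L(Q) = (Q + Q)*(1 + Q) = (2*Q)*(1 + Q) = 2*Q*(1 + Q))
(K + L(-3))² = (25 + 2*(-3)*(1 - 3))² = (25 + 2*(-3)*(-2))² = (25 + 12)² = 37² = 1369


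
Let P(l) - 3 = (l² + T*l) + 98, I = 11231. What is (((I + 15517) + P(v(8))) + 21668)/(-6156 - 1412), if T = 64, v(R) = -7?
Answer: -24059/3784 ≈ -6.3581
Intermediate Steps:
P(l) = 101 + l² + 64*l (P(l) = 3 + ((l² + 64*l) + 98) = 3 + (98 + l² + 64*l) = 101 + l² + 64*l)
(((I + 15517) + P(v(8))) + 21668)/(-6156 - 1412) = (((11231 + 15517) + (101 + (-7)² + 64*(-7))) + 21668)/(-6156 - 1412) = ((26748 + (101 + 49 - 448)) + 21668)/(-7568) = ((26748 - 298) + 21668)*(-1/7568) = (26450 + 21668)*(-1/7568) = 48118*(-1/7568) = -24059/3784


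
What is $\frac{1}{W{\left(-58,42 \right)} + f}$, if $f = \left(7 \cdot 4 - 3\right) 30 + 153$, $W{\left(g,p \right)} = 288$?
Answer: $\frac{1}{1191} \approx 0.00083963$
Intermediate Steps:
$f = 903$ ($f = \left(28 - 3\right) 30 + 153 = 25 \cdot 30 + 153 = 750 + 153 = 903$)
$\frac{1}{W{\left(-58,42 \right)} + f} = \frac{1}{288 + 903} = \frac{1}{1191}$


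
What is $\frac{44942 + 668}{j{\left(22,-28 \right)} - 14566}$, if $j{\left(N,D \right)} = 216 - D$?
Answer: $- \frac{22805}{7161} \approx -3.1846$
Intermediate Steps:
$\frac{44942 + 668}{j{\left(22,-28 \right)} - 14566} = \frac{44942 + 668}{\left(216 - -28\right) - 14566} = \frac{45610}{\left(216 + 28\right) - 14566} = \frac{45610}{244 - 14566} = \frac{45610}{-14322} = 45610 \left(- \frac{1}{14322}\right) = - \frac{22805}{7161}$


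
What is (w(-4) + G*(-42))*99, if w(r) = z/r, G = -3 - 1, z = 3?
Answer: 66231/4 ≈ 16558.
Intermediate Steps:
G = -4
w(r) = 3/r
(w(-4) + G*(-42))*99 = (3/(-4) - 4*(-42))*99 = (3*(-1/4) + 168)*99 = (-3/4 + 168)*99 = (669/4)*99 = 66231/4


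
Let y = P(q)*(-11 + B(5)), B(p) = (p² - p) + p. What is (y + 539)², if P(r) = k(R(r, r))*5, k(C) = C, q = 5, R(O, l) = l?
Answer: 790321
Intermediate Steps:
B(p) = p²
P(r) = 5*r (P(r) = r*5 = 5*r)
y = 350 (y = (5*5)*(-11 + 5²) = 25*(-11 + 25) = 25*14 = 350)
(y + 539)² = (350 + 539)² = 889² = 790321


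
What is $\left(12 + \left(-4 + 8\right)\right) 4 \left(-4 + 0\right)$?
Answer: $-256$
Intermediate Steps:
$\left(12 + \left(-4 + 8\right)\right) 4 \left(-4 + 0\right) = \left(12 + 4\right) 4 \left(-4\right) = 16 \left(-16\right) = -256$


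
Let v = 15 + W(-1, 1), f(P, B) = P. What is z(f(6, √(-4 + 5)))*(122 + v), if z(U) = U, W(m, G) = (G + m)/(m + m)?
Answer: 822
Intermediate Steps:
W(m, G) = (G + m)/(2*m) (W(m, G) = (G + m)/((2*m)) = (G + m)*(1/(2*m)) = (G + m)/(2*m))
v = 15 (v = 15 + (½)*(1 - 1)/(-1) = 15 + (½)*(-1)*0 = 15 + 0 = 15)
z(f(6, √(-4 + 5)))*(122 + v) = 6*(122 + 15) = 6*137 = 822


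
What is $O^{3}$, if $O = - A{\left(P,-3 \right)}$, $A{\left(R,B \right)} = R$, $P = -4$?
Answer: $64$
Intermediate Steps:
$O = 4$ ($O = \left(-1\right) \left(-4\right) = 4$)
$O^{3} = 4^{3} = 64$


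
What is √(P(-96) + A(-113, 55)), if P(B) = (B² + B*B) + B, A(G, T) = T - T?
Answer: 4*√1146 ≈ 135.41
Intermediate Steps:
A(G, T) = 0
P(B) = B + 2*B² (P(B) = (B² + B²) + B = 2*B² + B = B + 2*B²)
√(P(-96) + A(-113, 55)) = √(-96*(1 + 2*(-96)) + 0) = √(-96*(1 - 192) + 0) = √(-96*(-191) + 0) = √(18336 + 0) = √18336 = 4*√1146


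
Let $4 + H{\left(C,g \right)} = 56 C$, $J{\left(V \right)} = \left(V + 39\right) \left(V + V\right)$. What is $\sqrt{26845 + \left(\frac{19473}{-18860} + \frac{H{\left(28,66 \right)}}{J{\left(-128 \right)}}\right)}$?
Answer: $\frac{3 \sqrt{33614657210783695}}{3357080} \approx 163.84$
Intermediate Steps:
$J{\left(V \right)} = 2 V \left(39 + V\right)$ ($J{\left(V \right)} = \left(39 + V\right) 2 V = 2 V \left(39 + V\right)$)
$H{\left(C,g \right)} = -4 + 56 C$
$\sqrt{26845 + \left(\frac{19473}{-18860} + \frac{H{\left(28,66 \right)}}{J{\left(-128 \right)}}\right)} = \sqrt{26845 + \left(\frac{19473}{-18860} + \frac{-4 + 56 \cdot 28}{2 \left(-128\right) \left(39 - 128\right)}\right)} = \sqrt{26845 + \left(19473 \left(- \frac{1}{18860}\right) + \frac{-4 + 1568}{2 \left(-128\right) \left(-89\right)}\right)} = \sqrt{26845 - \left(\frac{19473}{18860} - \frac{1564}{22784}\right)} = \sqrt{26845 + \left(- \frac{19473}{18860} + 1564 \cdot \frac{1}{22784}\right)} = \sqrt{26845 + \left(- \frac{19473}{18860} + \frac{391}{5696}\right)} = \sqrt{26845 - \frac{25885987}{26856640}} = \sqrt{\frac{720940614813}{26856640}} = \frac{3 \sqrt{33614657210783695}}{3357080}$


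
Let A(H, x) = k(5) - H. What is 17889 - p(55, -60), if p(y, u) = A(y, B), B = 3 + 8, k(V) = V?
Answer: 17939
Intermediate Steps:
B = 11
A(H, x) = 5 - H
p(y, u) = 5 - y
17889 - p(55, -60) = 17889 - (5 - 1*55) = 17889 - (5 - 55) = 17889 - 1*(-50) = 17889 + 50 = 17939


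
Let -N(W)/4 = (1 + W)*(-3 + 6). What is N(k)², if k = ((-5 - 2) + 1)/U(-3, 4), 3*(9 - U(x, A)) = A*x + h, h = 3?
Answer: 36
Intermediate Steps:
U(x, A) = 8 - A*x/3 (U(x, A) = 9 - (A*x + 3)/3 = 9 - (3 + A*x)/3 = 9 + (-1 - A*x/3) = 8 - A*x/3)
k = -½ (k = ((-5 - 2) + 1)/(8 - ⅓*4*(-3)) = (-7 + 1)/(8 + 4) = -6/12 = -6*1/12 = -½ ≈ -0.50000)
N(W) = -12 - 12*W (N(W) = -4*(1 + W)*(-3 + 6) = -4*(1 + W)*3 = -4*(3 + 3*W) = -12 - 12*W)
N(k)² = (-12 - 12*(-½))² = (-12 + 6)² = (-6)² = 36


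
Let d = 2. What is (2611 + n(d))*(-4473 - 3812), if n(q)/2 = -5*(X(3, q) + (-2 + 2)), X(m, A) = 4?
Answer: -21300735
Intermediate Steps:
n(q) = -40 (n(q) = 2*(-5*(4 + (-2 + 2))) = 2*(-5*(4 + 0)) = 2*(-5*4) = 2*(-20) = -40)
(2611 + n(d))*(-4473 - 3812) = (2611 - 40)*(-4473 - 3812) = 2571*(-8285) = -21300735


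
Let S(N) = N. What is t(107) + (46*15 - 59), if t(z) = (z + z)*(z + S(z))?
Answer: 46427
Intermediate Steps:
t(z) = 4*z**2 (t(z) = (z + z)*(z + z) = (2*z)*(2*z) = 4*z**2)
t(107) + (46*15 - 59) = 4*107**2 + (46*15 - 59) = 4*11449 + (690 - 59) = 45796 + 631 = 46427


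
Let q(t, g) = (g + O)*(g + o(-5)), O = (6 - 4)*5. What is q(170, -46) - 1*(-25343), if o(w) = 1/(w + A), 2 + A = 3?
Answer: 27008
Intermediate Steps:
A = 1 (A = -2 + 3 = 1)
O = 10 (O = 2*5 = 10)
o(w) = 1/(1 + w) (o(w) = 1/(w + 1) = 1/(1 + w))
q(t, g) = (10 + g)*(-¼ + g) (q(t, g) = (g + 10)*(g + 1/(1 - 5)) = (10 + g)*(g + 1/(-4)) = (10 + g)*(g - ¼) = (10 + g)*(-¼ + g))
q(170, -46) - 1*(-25343) = (-5/2 + (-46)² + (39/4)*(-46)) - 1*(-25343) = (-5/2 + 2116 - 897/2) + 25343 = 1665 + 25343 = 27008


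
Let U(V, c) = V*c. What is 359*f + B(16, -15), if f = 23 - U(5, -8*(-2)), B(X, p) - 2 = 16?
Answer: -20445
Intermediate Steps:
B(X, p) = 18 (B(X, p) = 2 + 16 = 18)
f = -57 (f = 23 - 5*(-8*(-2)) = 23 - 5*16 = 23 - 1*80 = 23 - 80 = -57)
359*f + B(16, -15) = 359*(-57) + 18 = -20463 + 18 = -20445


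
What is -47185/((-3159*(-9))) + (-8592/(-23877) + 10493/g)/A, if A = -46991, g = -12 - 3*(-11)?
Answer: -5920133919902/3544410974013 ≈ -1.6703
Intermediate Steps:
g = 21 (g = -12 + 33 = 21)
-47185/((-3159*(-9))) + (-8592/(-23877) + 10493/g)/A = -47185/((-3159*(-9))) + (-8592/(-23877) + 10493/21)/(-46991) = -47185/28431 + (-8592*(-1/23877) + 10493*(1/21))*(-1/46991) = -47185*1/28431 + (2864/7959 + 1499/3)*(-1/46991) = -47185/28431 + (3979711/7959)*(-1/46991) = -47185/28431 - 3979711/374001369 = -5920133919902/3544410974013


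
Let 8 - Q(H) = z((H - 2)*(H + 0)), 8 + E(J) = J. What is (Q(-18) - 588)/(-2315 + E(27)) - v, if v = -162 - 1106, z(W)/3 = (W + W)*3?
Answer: 729597/574 ≈ 1271.1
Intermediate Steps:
E(J) = -8 + J
z(W) = 18*W (z(W) = 3*((W + W)*3) = 3*((2*W)*3) = 3*(6*W) = 18*W)
Q(H) = 8 - 18*H*(-2 + H) (Q(H) = 8 - 18*(H - 2)*(H + 0) = 8 - 18*(-2 + H)*H = 8 - 18*H*(-2 + H))
v = -1268
(Q(-18) - 588)/(-2315 + E(27)) - v = ((8 - 18*(-18)*(-2 - 18)) - 588)/(-2315 + (-8 + 27)) - 1*(-1268) = ((8 - 18*(-18)*(-20)) - 588)/(-2315 + 19) + 1268 = ((8 - 6480) - 588)/(-2296) + 1268 = (-6472 - 588)*(-1/2296) + 1268 = -7060*(-1/2296) + 1268 = 1765/574 + 1268 = 729597/574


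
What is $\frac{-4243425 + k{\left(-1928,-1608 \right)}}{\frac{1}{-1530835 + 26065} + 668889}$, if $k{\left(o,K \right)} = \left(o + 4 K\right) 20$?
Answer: $- \frac{6636976181250}{1006524100529} \approx -6.594$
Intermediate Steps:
$k{\left(o,K \right)} = 20 o + 80 K$
$\frac{-4243425 + k{\left(-1928,-1608 \right)}}{\frac{1}{-1530835 + 26065} + 668889} = \frac{-4243425 + \left(20 \left(-1928\right) + 80 \left(-1608\right)\right)}{\frac{1}{-1530835 + 26065} + 668889} = \frac{-4243425 - 167200}{\frac{1}{-1504770} + 668889} = \frac{-4243425 - 167200}{- \frac{1}{1504770} + 668889} = - \frac{4410625}{\frac{1006524100529}{1504770}} = \left(-4410625\right) \frac{1504770}{1006524100529} = - \frac{6636976181250}{1006524100529}$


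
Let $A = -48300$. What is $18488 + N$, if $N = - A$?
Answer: $66788$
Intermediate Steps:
$N = 48300$ ($N = \left(-1\right) \left(-48300\right) = 48300$)
$18488 + N = 18488 + 48300 = 66788$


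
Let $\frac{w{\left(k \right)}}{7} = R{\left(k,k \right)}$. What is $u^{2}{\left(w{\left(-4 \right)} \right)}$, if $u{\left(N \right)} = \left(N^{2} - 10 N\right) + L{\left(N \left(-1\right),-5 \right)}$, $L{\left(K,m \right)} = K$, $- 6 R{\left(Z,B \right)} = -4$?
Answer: $\frac{70756}{81} \approx 873.53$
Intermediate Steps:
$R{\left(Z,B \right)} = \frac{2}{3}$ ($R{\left(Z,B \right)} = \left(- \frac{1}{6}\right) \left(-4\right) = \frac{2}{3}$)
$w{\left(k \right)} = \frac{14}{3}$ ($w{\left(k \right)} = 7 \cdot \frac{2}{3} = \frac{14}{3}$)
$u{\left(N \right)} = N^{2} - 11 N$ ($u{\left(N \right)} = \left(N^{2} - 10 N\right) + N \left(-1\right) = \left(N^{2} - 10 N\right) - N = N^{2} - 11 N$)
$u^{2}{\left(w{\left(-4 \right)} \right)} = \left(\frac{14 \left(-11 + \frac{14}{3}\right)}{3}\right)^{2} = \left(\frac{14}{3} \left(- \frac{19}{3}\right)\right)^{2} = \left(- \frac{266}{9}\right)^{2} = \frac{70756}{81}$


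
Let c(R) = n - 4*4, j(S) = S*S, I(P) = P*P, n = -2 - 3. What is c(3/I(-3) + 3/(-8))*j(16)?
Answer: -5376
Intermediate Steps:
n = -5
I(P) = P²
j(S) = S²
c(R) = -21 (c(R) = -5 - 4*4 = -5 - 16 = -21)
c(3/I(-3) + 3/(-8))*j(16) = -21*16² = -21*256 = -5376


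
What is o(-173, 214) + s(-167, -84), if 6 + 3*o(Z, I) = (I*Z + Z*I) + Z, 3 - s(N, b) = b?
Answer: -24654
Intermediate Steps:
s(N, b) = 3 - b
o(Z, I) = -2 + Z/3 + 2*I*Z/3 (o(Z, I) = -2 + ((I*Z + Z*I) + Z)/3 = -2 + ((I*Z + I*Z) + Z)/3 = -2 + (2*I*Z + Z)/3 = -2 + (Z + 2*I*Z)/3 = -2 + (Z/3 + 2*I*Z/3) = -2 + Z/3 + 2*I*Z/3)
o(-173, 214) + s(-167, -84) = (-2 + (⅓)*(-173) + (⅔)*214*(-173)) + (3 - 1*(-84)) = (-2 - 173/3 - 74044/3) + (3 + 84) = -24741 + 87 = -24654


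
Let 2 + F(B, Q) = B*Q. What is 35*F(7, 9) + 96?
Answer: 2231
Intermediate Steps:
F(B, Q) = -2 + B*Q
35*F(7, 9) + 96 = 35*(-2 + 7*9) + 96 = 35*(-2 + 63) + 96 = 35*61 + 96 = 2135 + 96 = 2231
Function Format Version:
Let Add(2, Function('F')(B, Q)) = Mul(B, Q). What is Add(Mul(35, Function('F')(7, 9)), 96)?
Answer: 2231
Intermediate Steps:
Function('F')(B, Q) = Add(-2, Mul(B, Q))
Add(Mul(35, Function('F')(7, 9)), 96) = Add(Mul(35, Add(-2, Mul(7, 9))), 96) = Add(Mul(35, Add(-2, 63)), 96) = Add(Mul(35, 61), 96) = Add(2135, 96) = 2231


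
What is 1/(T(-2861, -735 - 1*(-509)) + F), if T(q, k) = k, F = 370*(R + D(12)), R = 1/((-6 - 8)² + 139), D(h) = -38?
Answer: -67/957088 ≈ -7.0004e-5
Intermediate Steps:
R = 1/335 (R = 1/((-14)² + 139) = 1/(196 + 139) = 1/335 ≈ 0.0029851)
F = -941946/67 (F = 370*(1/335 - 38) = 370*(-12729/335) = -941946/67 ≈ -14059.)
1/(T(-2861, -735 - 1*(-509)) + F) = 1/((-735 - 1*(-509)) - 941946/67) = 1/((-735 + 509) - 941946/67) = 1/(-226 - 941946/67) = 1/(-957088/67) = -67/957088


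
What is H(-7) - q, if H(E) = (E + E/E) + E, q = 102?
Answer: -115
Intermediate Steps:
H(E) = 1 + 2*E (H(E) = (E + 1) + E = (1 + E) + E = 1 + 2*E)
H(-7) - q = (1 + 2*(-7)) - 1*102 = (1 - 14) - 102 = -13 - 102 = -115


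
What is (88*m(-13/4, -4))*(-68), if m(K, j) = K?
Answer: 19448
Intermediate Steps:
(88*m(-13/4, -4))*(-68) = (88*(-13/4))*(-68) = -286*(-68) = 19448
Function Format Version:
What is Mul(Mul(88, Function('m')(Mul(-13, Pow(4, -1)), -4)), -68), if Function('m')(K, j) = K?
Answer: 19448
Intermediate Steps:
Mul(Mul(88, Function('m')(Mul(-13, Pow(4, -1)), -4)), -68) = Mul(Mul(88, Mul(-13, Pow(4, -1))), -68) = Mul(Mul(88, Mul(-13, Rational(1, 4))), -68) = Mul(Mul(88, Rational(-13, 4)), -68) = Mul(-286, -68) = 19448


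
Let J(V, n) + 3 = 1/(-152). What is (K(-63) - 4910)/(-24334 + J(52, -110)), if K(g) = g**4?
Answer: -2393703752/3699225 ≈ -647.08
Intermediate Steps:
J(V, n) = -457/152 (J(V, n) = -3 + 1/(-152) = -3 - 1/152 = -457/152)
(K(-63) - 4910)/(-24334 + J(52, -110)) = ((-63)**4 - 4910)/(-24334 - 457/152) = (15752961 - 4910)/(-3699225/152) = 15748051*(-152/3699225) = -2393703752/3699225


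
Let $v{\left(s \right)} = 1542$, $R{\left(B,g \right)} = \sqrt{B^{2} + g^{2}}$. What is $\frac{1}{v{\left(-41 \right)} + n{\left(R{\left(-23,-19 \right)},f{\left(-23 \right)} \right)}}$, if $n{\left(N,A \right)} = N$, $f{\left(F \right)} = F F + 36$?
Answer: $\frac{771}{1188437} - \frac{\sqrt{890}}{2376874} \approx 0.0006362$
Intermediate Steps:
$f{\left(F \right)} = 36 + F^{2}$ ($f{\left(F \right)} = F^{2} + 36 = 36 + F^{2}$)
$\frac{1}{v{\left(-41 \right)} + n{\left(R{\left(-23,-19 \right)},f{\left(-23 \right)} \right)}} = \frac{1}{1542 + \sqrt{\left(-23\right)^{2} + \left(-19\right)^{2}}} = \frac{1}{1542 + \sqrt{529 + 361}} = \frac{1}{1542 + \sqrt{890}}$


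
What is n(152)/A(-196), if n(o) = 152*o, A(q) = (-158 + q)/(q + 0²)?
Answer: 2264192/177 ≈ 12792.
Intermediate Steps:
A(q) = (-158 + q)/q (A(q) = (-158 + q)/(q + 0) = (-158 + q)/q)
n(152)/A(-196) = (152*152)/(((-158 - 196)/(-196))) = 23104/((-1/196*(-354))) = 23104/(177/98) = 23104*(98/177) = 2264192/177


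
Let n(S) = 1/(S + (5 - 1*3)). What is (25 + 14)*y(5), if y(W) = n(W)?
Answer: 39/7 ≈ 5.5714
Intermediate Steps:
n(S) = 1/(2 + S) (n(S) = 1/(S + (5 - 3)) = 1/(S + 2) = 1/(2 + S))
y(W) = 1/(2 + W)
(25 + 14)*y(5) = (25 + 14)/(2 + 5) = 39/7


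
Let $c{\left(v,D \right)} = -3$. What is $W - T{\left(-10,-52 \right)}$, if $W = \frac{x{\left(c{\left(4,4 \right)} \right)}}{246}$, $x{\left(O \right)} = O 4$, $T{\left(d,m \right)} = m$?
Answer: $\frac{2130}{41} \approx 51.951$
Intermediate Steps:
$x{\left(O \right)} = 4 O$
$W = - \frac{2}{41}$ ($W = \frac{4 \left(-3\right)}{246} = \left(-12\right) \frac{1}{246} = - \frac{2}{41} \approx -0.048781$)
$W - T{\left(-10,-52 \right)} = - \frac{2}{41} - -52 = - \frac{2}{41} + 52 = \frac{2130}{41}$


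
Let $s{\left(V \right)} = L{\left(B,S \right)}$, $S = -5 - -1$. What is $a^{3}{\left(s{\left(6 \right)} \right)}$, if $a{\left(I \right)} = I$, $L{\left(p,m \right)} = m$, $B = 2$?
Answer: $-64$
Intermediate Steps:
$S = -4$ ($S = -5 + 1 = -4$)
$s{\left(V \right)} = -4$
$a^{3}{\left(s{\left(6 \right)} \right)} = \left(-4\right)^{3} = -64$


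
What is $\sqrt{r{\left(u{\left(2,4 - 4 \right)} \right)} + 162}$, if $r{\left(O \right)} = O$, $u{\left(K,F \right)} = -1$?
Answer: $\sqrt{161} \approx 12.689$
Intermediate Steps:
$\sqrt{r{\left(u{\left(2,4 - 4 \right)} \right)} + 162} = \sqrt{-1 + 162} = \sqrt{161}$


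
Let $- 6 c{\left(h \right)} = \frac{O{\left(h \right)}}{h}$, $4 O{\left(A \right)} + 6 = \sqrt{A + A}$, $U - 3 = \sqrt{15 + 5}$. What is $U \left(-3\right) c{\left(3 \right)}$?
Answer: $- \frac{\left(3 + 2 \sqrt{5}\right) \left(6 - \sqrt{6}\right)}{24} \approx -1.1054$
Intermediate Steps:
$U = 3 + 2 \sqrt{5}$ ($U = 3 + \sqrt{15 + 5} = 3 + \sqrt{20} = 3 + 2 \sqrt{5} \approx 7.4721$)
$O{\left(A \right)} = - \frac{3}{2} + \frac{\sqrt{2} \sqrt{A}}{4}$ ($O{\left(A \right)} = - \frac{3}{2} + \frac{\sqrt{A + A}}{4} = - \frac{3}{2} + \frac{\sqrt{2 A}}{4} = - \frac{3}{2} + \frac{\sqrt{2} \sqrt{A}}{4}$)
$c{\left(h \right)} = - \frac{- \frac{3}{2} + \frac{\sqrt{2} \sqrt{h}}{4}}{6 h}$ ($c{\left(h \right)} = - \frac{\left(- \frac{3}{2} + \frac{\sqrt{2} \sqrt{h}}{4}\right) \frac{1}{h}}{6} = - \frac{\frac{1}{h} \left(- \frac{3}{2} + \frac{\sqrt{2} \sqrt{h}}{4}\right)}{6} = - \frac{- \frac{3}{2} + \frac{\sqrt{2} \sqrt{h}}{4}}{6 h}$)
$U \left(-3\right) c{\left(3 \right)} = \left(3 + 2 \sqrt{5}\right) \left(-3\right) \frac{6 - \sqrt{2} \sqrt{3}}{24 \cdot 3} = \left(-9 - 6 \sqrt{5}\right) \frac{1}{24} \cdot \frac{1}{3} \left(6 - \sqrt{6}\right) = \left(-9 - 6 \sqrt{5}\right) \left(\frac{1}{12} - \frac{\sqrt{6}}{72}\right)$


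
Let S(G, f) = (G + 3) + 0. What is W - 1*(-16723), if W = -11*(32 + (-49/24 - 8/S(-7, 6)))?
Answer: 392915/24 ≈ 16371.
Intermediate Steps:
S(G, f) = 3 + G (S(G, f) = (3 + G) + 0 = 3 + G)
W = -8437/24 (W = -11*(32 + (-49/24 - 8/(3 - 7))) = -11*(32 + (-49*1/24 - 8/(-4))) = -11*(32 + (-49/24 - 8*(-1/4))) = -11*(32 + (-49/24 + 2)) = -11*(32 - 1/24) = -11*767/24 = -8437/24 ≈ -351.54)
W - 1*(-16723) = -8437/24 - 1*(-16723) = -8437/24 + 16723 = 392915/24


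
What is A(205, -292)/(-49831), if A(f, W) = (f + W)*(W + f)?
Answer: -7569/49831 ≈ -0.15189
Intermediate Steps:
A(f, W) = (W + f)² (A(f, W) = (W + f)*(W + f) = (W + f)²)
A(205, -292)/(-49831) = (-292 + 205)²/(-49831) = (-87)²*(-1/49831) = 7569*(-1/49831) = -7569/49831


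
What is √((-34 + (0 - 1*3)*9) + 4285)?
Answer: 8*√66 ≈ 64.992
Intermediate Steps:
√((-34 + (0 - 1*3)*9) + 4285) = √((-34 + (0 - 3)*9) + 4285) = √((-34 - 3*9) + 4285) = √((-34 - 27) + 4285) = √(-61 + 4285) = √4224 = 8*√66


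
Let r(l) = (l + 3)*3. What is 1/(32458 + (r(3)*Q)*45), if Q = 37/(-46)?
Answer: 23/731549 ≈ 3.1440e-5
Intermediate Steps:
Q = -37/46 (Q = 37*(-1/46) = -37/46 ≈ -0.80435)
r(l) = 9 + 3*l (r(l) = (3 + l)*3 = 9 + 3*l)
1/(32458 + (r(3)*Q)*45) = 1/(32458 + ((9 + 3*3)*(-37/46))*45) = 1/(32458 + ((9 + 9)*(-37/46))*45) = 1/(32458 + (18*(-37/46))*45) = 1/(32458 - 333/23*45) = 1/(32458 - 14985/23) = 1/(731549/23) = 23/731549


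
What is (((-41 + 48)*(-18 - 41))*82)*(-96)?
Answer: 3251136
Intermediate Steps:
(((-41 + 48)*(-18 - 41))*82)*(-96) = ((7*(-59))*82)*(-96) = -413*82*(-96) = -33866*(-96) = 3251136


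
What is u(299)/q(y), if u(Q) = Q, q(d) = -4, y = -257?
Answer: -299/4 ≈ -74.750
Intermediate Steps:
u(299)/q(y) = 299/(-4) = 299*(-¼) = -299/4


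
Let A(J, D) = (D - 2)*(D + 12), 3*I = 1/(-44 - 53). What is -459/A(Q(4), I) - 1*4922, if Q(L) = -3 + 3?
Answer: -9978646687/2035253 ≈ -4902.9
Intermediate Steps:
Q(L) = 0
I = -1/291 (I = 1/(3*(-44 - 53)) = (1/3)/(-97) = (1/3)*(-1/97) = -1/291 ≈ -0.0034364)
A(J, D) = (-2 + D)*(12 + D)
-459/A(Q(4), I) - 1*4922 = -459/(-24 + (-1/291)**2 + 10*(-1/291)) - 1*4922 = -459/(-24 + 1/84681 - 10/291) - 4922 = -459/(-2035253/84681) - 4922 = -459*(-84681/2035253) - 4922 = 38868579/2035253 - 4922 = -9978646687/2035253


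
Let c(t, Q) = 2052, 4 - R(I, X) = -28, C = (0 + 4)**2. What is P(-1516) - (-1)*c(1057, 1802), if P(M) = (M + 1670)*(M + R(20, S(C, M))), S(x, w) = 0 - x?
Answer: -226484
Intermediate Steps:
C = 16 (C = 4**2 = 16)
S(x, w) = -x
R(I, X) = 32 (R(I, X) = 4 - 1*(-28) = 4 + 28 = 32)
P(M) = (32 + M)*(1670 + M) (P(M) = (M + 1670)*(M + 32) = (1670 + M)*(32 + M) = (32 + M)*(1670 + M))
P(-1516) - (-1)*c(1057, 1802) = (53440 + (-1516)**2 + 1702*(-1516)) - (-1)*2052 = (53440 + 2298256 - 2580232) - 1*(-2052) = -228536 + 2052 = -226484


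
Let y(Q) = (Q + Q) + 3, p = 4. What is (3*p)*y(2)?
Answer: 84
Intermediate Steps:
y(Q) = 3 + 2*Q (y(Q) = 2*Q + 3 = 3 + 2*Q)
(3*p)*y(2) = (3*4)*(3 + 2*2) = 12*(3 + 4) = 12*7 = 84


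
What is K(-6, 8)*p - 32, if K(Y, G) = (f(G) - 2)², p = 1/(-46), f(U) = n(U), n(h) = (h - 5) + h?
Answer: -1553/46 ≈ -33.761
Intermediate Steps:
n(h) = -5 + 2*h (n(h) = (-5 + h) + h = -5 + 2*h)
f(U) = -5 + 2*U
p = -1/46 ≈ -0.021739
K(Y, G) = (-7 + 2*G)² (K(Y, G) = ((-5 + 2*G) - 2)² = (-7 + 2*G)²)
K(-6, 8)*p - 32 = (-7 + 2*8)²*(-1/46) - 32 = (-7 + 16)²*(-1/46) - 32 = 9²*(-1/46) - 32 = 81*(-1/46) - 32 = -81/46 - 32 = -1553/46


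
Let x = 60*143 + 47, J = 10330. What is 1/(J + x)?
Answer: 1/18957 ≈ 5.2751e-5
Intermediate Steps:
x = 8627 (x = 8580 + 47 = 8627)
1/(J + x) = 1/(10330 + 8627) = 1/18957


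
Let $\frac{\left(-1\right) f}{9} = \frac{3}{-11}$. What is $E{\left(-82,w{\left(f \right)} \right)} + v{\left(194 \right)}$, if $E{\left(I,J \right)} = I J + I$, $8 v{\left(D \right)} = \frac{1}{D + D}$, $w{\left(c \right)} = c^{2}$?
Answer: $- \frac{216348679}{375584} \approx -576.03$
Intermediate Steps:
$f = \frac{27}{11}$ ($f = - 9 \frac{3}{-11} = - 9 \cdot 3 \left(- \frac{1}{11}\right) = \left(-9\right) \left(- \frac{3}{11}\right) = \frac{27}{11} \approx 2.4545$)
$v{\left(D \right)} = \frac{1}{16 D}$ ($v{\left(D \right)} = \frac{1}{8 \left(D + D\right)} = \frac{1}{8 \cdot 2 D} = \frac{\frac{1}{2} \frac{1}{D}}{8} = \frac{1}{16 D}$)
$E{\left(I,J \right)} = I + I J$
$E{\left(-82,w{\left(f \right)} \right)} + v{\left(194 \right)} = - 82 \left(1 + \left(\frac{27}{11}\right)^{2}\right) + \frac{1}{16 \cdot 194} = - 82 \left(1 + \frac{729}{121}\right) + \frac{1}{16} \cdot \frac{1}{194} = \left(-82\right) \frac{850}{121} + \frac{1}{3104} = - \frac{69700}{121} + \frac{1}{3104} = - \frac{216348679}{375584}$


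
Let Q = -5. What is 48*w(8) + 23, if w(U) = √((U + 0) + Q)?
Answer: 23 + 48*√3 ≈ 106.14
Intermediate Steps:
w(U) = √(-5 + U) (w(U) = √((U + 0) - 5) = √(U - 5) = √(-5 + U))
48*w(8) + 23 = 48*√(-5 + 8) + 23 = 48*√3 + 23 = 23 + 48*√3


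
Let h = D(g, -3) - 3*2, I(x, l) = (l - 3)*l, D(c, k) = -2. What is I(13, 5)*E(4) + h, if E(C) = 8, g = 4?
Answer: 72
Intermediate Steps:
I(x, l) = l*(-3 + l) (I(x, l) = (-3 + l)*l = l*(-3 + l))
h = -8 (h = -2 - 3*2 = -2 - 6 = -8)
I(13, 5)*E(4) + h = (5*(-3 + 5))*8 - 8 = (5*2)*8 - 8 = 10*8 - 8 = 80 - 8 = 72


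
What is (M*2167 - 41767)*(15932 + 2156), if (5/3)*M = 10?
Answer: -520301320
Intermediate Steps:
M = 6 (M = (⅗)*10 = 6)
(M*2167 - 41767)*(15932 + 2156) = (6*2167 - 41767)*(15932 + 2156) = (13002 - 41767)*18088 = -28765*18088 = -520301320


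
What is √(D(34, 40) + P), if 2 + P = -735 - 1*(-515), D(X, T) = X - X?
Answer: I*√222 ≈ 14.9*I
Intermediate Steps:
D(X, T) = 0
P = -222 (P = -2 + (-735 - 1*(-515)) = -2 + (-735 + 515) = -2 - 220 = -222)
√(D(34, 40) + P) = √(0 - 222) = √(-222) = I*√222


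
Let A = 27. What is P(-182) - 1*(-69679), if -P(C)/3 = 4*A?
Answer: 69355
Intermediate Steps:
P(C) = -324 (P(C) = -12*27 = -3*108 = -324)
P(-182) - 1*(-69679) = -324 - 1*(-69679) = -324 + 69679 = 69355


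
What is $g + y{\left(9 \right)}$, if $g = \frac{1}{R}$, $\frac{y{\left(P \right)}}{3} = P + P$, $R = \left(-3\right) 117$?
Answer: $\frac{18953}{351} \approx 53.997$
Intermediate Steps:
$R = -351$
$y{\left(P \right)} = 6 P$ ($y{\left(P \right)} = 3 \left(P + P\right) = 3 \cdot 2 P = 6 P$)
$g = - \frac{1}{351}$ ($g = \frac{1}{-351} = - \frac{1}{351} \approx -0.002849$)
$g + y{\left(9 \right)} = - \frac{1}{351} + 6 \cdot 9 = - \frac{1}{351} + 54 = \frac{18953}{351}$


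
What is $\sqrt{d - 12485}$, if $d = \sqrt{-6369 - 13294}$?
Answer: $\sqrt{-12485 + 53 i \sqrt{7}} \approx 0.6275 + 111.74 i$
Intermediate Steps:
$d = 53 i \sqrt{7}$ ($d = \sqrt{-19663} = 53 i \sqrt{7} \approx 140.22 i$)
$\sqrt{d - 12485} = \sqrt{53 i \sqrt{7} - 12485} = \sqrt{-12485 + 53 i \sqrt{7}}$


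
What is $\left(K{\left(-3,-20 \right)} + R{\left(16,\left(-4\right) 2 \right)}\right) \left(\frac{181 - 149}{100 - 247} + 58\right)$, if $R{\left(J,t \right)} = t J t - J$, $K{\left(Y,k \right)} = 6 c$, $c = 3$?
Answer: $\frac{2904948}{49} \approx 59285.0$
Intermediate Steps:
$K{\left(Y,k \right)} = 18$ ($K{\left(Y,k \right)} = 6 \cdot 3 = 18$)
$R{\left(J,t \right)} = - J + J t^{2}$ ($R{\left(J,t \right)} = J t t - J = J t^{2} - J = - J + J t^{2}$)
$\left(K{\left(-3,-20 \right)} + R{\left(16,\left(-4\right) 2 \right)}\right) \left(\frac{181 - 149}{100 - 247} + 58\right) = \left(18 + 16 \left(-1 + \left(\left(-4\right) 2\right)^{2}\right)\right) \left(\frac{181 - 149}{100 - 247} + 58\right) = \left(18 + 16 \left(-1 + \left(-8\right)^{2}\right)\right) \left(\frac{32}{-147} + 58\right) = \left(18 + 16 \left(-1 + 64\right)\right) \left(32 \left(- \frac{1}{147}\right) + 58\right) = \left(18 + 16 \cdot 63\right) \left(- \frac{32}{147} + 58\right) = \left(18 + 1008\right) \frac{8494}{147} = 1026 \cdot \frac{8494}{147} = \frac{2904948}{49}$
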